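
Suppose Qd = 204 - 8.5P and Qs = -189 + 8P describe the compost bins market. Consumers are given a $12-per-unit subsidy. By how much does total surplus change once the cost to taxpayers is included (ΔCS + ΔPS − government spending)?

Pre-subsidy: 204 - 8.5P = -189 + 8P gives P* = 262/11, Q* = 17/11.
With the rebate, buyers effectively pay Pb = Ps − 12, where Ps is the price sellers receive.
Demand in terms of Ps becomes Qd = 204 − 8.5(Ps − 12) = 306 - 8.5Ps. Setting this equal to supply: 306 - 8.5Ps = -189 + 8Ps, so Ps = 30.
Buyers pay Pb = 30 − 12 = 18; Q' = -189 + 8·30 = 51.
ΔCS = ½(17/11 + 51)(262/11 − 18) = 18496/121; ΔPS = ½(17/11 + 51)(30 − 262/11) = 19652/121.
Government spending = 12 × 51 = 612.
Net change = 18496/121 + 19652/121 − 612 = -3264/11. The loss equals the DWL triangle ½·12·544/11.

Net change in total surplus = -3264/11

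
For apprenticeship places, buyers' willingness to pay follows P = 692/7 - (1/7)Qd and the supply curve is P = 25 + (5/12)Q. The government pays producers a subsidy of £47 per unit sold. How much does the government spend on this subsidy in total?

Government cost = £10152

Pre-subsidy: 692/7 - (1/7)Q = 25 + (5/12)Q gives Q* = 132 and P* = 80.
With the subsidy, sellers receive Ps = Pb + 47 for each unit, where Pb is the price buyers pay.
On the curves, Pb = 692/7 - (1/7)Q and Ps = 25 + (5/12)Q; the wedge Ps − Pb = 47 gives 25 + (5/12)Q − (692/7 - (1/7)Q) = 47, so Q' = 216.
Then Pb = 692/7 − (1/7)·216 = 68 and Ps = 25 + (5/12)·216 = 115.
Government outlay = subsidy × quantity = 47 × 216 = 10152.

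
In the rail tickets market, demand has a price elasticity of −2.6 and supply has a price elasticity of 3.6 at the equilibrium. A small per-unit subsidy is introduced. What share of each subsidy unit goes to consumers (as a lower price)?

For a small subsidy around the equilibrium, the benefit split depends on the relative slopes, which at a point are proportional to the elasticities.
Buyer share = εs/(εs + |εd|) = 3.6/(3.6 + 2.6) = 18/31; seller share = |εd|/(εs + |εd|) = 13/31.

Consumer share = 18/31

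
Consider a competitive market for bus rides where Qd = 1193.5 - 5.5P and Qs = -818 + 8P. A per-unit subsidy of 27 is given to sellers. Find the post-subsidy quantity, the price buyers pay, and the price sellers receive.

Pre-subsidy: 1193.5 - 5.5P = -818 + 8P gives P* = 149, Q* = 374.
With the subsidy, sellers receive Ps = Pb + 27 for each unit, where Pb is the price buyers pay.
Supply in terms of Pb becomes Qs = -818 + 8(Pb + 27) = -602 + 8Pb. Setting this equal to demand: 1193.5 - 5.5Pb = -602 + 8Pb, so Pb = 133.
Sellers receive Ps = 133 + 27 = 160; Q' = 1193.5 − 5.5·133 = 462.

Q' = 462; buyers pay 133; sellers receive 160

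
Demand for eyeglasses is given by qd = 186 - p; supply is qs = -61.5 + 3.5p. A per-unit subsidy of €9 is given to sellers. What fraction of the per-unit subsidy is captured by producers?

Pre-subsidy: 186 - p = -61.5 + 3.5p gives p* = 55, q* = 131.
With the subsidy, sellers receive ps = pb + 9 for each unit, where pb is the price buyers pay.
Supply in terms of pb becomes qs = -61.5 + 3.5(pb + 9) = -30 + 3.5pb. Setting this equal to demand: 186 - pb = -30 + 3.5pb, so pb = 48.
Sellers receive ps = 48 + 9 = 57; q' = 186 − 1·48 = 138.
Buyers' price falls by p* − pb = 55 − 48 = 7; sellers' price rises by ps − p* = 57 − 55 = 2.
So producers capture 2/9 = 2/9 of each unit of subsidy.

Producer share = 2/9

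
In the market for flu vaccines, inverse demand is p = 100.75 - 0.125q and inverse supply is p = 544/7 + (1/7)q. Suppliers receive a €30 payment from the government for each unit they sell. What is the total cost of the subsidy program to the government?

Government cost = €5940

Pre-subsidy: 100.75 - 0.125q = 544/7 + (1/7)q gives q* = 86 and p* = 90.
With the subsidy, sellers receive ps = pb + 30 for each unit, where pb is the price buyers pay.
On the curves, pb = 100.75 - 0.125q and ps = 544/7 + (1/7)q; the wedge ps − pb = 30 gives 544/7 + (1/7)q − (100.75 - 0.125q) = 30, so q' = 198.
Then pb = 100.75 − 0.125·198 = 76 and ps = 544/7 + (1/7)·198 = 106.
Government outlay = subsidy × quantity = 30 × 198 = 5940.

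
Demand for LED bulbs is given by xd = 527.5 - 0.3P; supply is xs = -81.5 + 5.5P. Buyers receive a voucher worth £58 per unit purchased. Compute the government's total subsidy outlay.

Pre-subsidy: 527.5 - 0.3P = -81.5 + 5.5P gives P* = 105, x* = 496.
With the rebate, buyers effectively pay Pb = Ps − 58, where Ps is the price sellers receive.
Demand in terms of Ps becomes xd = 527.5 − 0.3(Ps − 58) = 544.9 - 0.3Ps. Setting this equal to supply: 544.9 - 0.3Ps = -81.5 + 5.5Ps, so Ps = 108.
Buyers pay Pb = 108 − 58 = 50; x' = -81.5 + 5.5·108 = 512.5.
Government outlay = subsidy × quantity = 58 × 512.5 = 29725.

Government cost = £29725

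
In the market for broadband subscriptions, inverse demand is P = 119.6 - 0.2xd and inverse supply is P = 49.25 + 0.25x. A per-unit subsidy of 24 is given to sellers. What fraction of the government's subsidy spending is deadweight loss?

Pre-subsidy: 119.6 - 0.2x = 49.25 + 0.25x gives x* = 469/3 and P* = 265/3.
With the subsidy, sellers receive Ps = Pb + 24 for each unit, where Pb is the price buyers pay.
On the curves, Pb = 119.6 - 0.2x and Ps = 49.25 + 0.25x; the wedge Ps − Pb = 24 gives 49.25 + 0.25x − (119.6 - 0.2x) = 24, so x' = 629/3.
Then Pb = 119.6 − 0.2·(629/3) = 233/3 and Ps = 49.25 + 0.25·(629/3) = 305/3.
ΔCS = ½(469/3 + 629/3)(265/3 − 233/3) = 1952; ΔPS = ½(469/3 + 629/3)(305/3 − 265/3) = 2440.
Government spending = 24 × 629/3 = 5032.
DWL = ½ × 24 × (629/3 − 469/3) = 640; fraction = 640 / 5032 = 80/629.

DWL / government spending = 80/629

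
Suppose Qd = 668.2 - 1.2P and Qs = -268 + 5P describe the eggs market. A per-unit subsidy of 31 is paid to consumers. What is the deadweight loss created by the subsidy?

Pre-subsidy: 668.2 - 1.2P = -268 + 5P gives P* = 151, Q* = 487.
With the rebate, buyers effectively pay Pb = Ps − 31, where Ps is the price sellers receive.
Demand in terms of Ps becomes Qd = 668.2 − 1.2(Ps − 31) = 705.4 - 1.2Ps. Setting this equal to supply: 705.4 - 1.2Ps = -268 + 5Ps, so Ps = 157.
Buyers pay Pb = 157 − 31 = 126; Q' = -268 + 5·157 = 517.
The subsidy expands output by 517 − 487 = 30 past the efficient level; on those units the gap between marginal cost and willingness to pay runs from 0 up to 31.
DWL = ½ × 31 × 30 = 465.

Deadweight loss = 465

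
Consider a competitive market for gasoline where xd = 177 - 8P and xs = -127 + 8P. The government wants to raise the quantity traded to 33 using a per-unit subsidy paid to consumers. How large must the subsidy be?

Required subsidy s = 2 per unit

At x = 33, invert demand for the buyer price: Pb = (177 − 33)/8 = 18; invert supply for the seller price: Ps = (33 − (-127))/8 = 20.
The subsidy must fill the gap: s = Ps − Pb = 20 − 18 = 2.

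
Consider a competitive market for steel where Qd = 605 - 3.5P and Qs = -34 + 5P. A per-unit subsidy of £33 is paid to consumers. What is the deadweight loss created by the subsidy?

Deadweight loss = 38115/34

Pre-subsidy: 605 - 3.5P = -34 + 5P gives P* = 1278/17, Q* = 5812/17.
With the rebate, buyers effectively pay Pb = Ps − 33, where Ps is the price sellers receive.
Demand in terms of Ps becomes Qd = 605 − 3.5(Ps − 33) = 720.5 - 3.5Ps. Setting this equal to supply: 720.5 - 3.5Ps = -34 + 5Ps, so Ps = 1509/17.
Buyers pay Pb = 1509/17 − 33 = 948/17; Q' = -34 + 5·(1509/17) = 6967/17.
The subsidy expands output by 6967/17 − 5812/17 = 1155/17 past the efficient level; on those units the gap between marginal cost and willingness to pay runs from 0 up to 33.
DWL = ½ × 33 × 1155/17 = 38115/34.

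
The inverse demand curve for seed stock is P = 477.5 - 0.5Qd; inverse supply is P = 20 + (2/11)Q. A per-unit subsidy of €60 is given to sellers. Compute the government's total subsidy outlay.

Government cost = €45540

Pre-subsidy: 477.5 - 0.5Q = 20 + (2/11)Q gives Q* = 671 and P* = 142.
With the subsidy, sellers receive Ps = Pb + 60 for each unit, where Pb is the price buyers pay.
On the curves, Pb = 477.5 - 0.5Q and Ps = 20 + (2/11)Q; the wedge Ps − Pb = 60 gives 20 + (2/11)Q − (477.5 - 0.5Q) = 60, so Q' = 759.
Then Pb = 477.5 − 0.5·759 = 98 and Ps = 20 + (2/11)·759 = 158.
Government outlay = subsidy × quantity = 60 × 759 = 45540.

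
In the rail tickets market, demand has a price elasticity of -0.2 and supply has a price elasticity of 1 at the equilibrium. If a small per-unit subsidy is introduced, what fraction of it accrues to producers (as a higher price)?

Producer share = 1/6

For a small subsidy around the equilibrium, the benefit split depends on the relative slopes, which at a point are proportional to the elasticities.
Buyer share = εs/(εs + |εd|) = 1/(1 + 0.2) = 5/6; seller share = |εd|/(εs + |εd|) = 1/6.
So producers capture 1/6 of the subsidy.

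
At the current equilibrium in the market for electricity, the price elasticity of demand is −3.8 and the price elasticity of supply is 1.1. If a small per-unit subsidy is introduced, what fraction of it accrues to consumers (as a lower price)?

For a small subsidy around the equilibrium, the benefit split depends on the relative slopes, which at a point are proportional to the elasticities.
Buyer share = εs/(εs + |εd|) = 1.1/(1.1 + 3.8) = 11/49; seller share = |εd|/(εs + |εd|) = 38/49.

Consumer share = 11/49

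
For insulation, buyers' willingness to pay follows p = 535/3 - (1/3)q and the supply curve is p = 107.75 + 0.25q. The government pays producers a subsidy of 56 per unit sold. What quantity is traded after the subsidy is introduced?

Pre-subsidy: 535/3 - (1/3)q = 107.75 + 0.25q gives q* = 121 and p* = 138.
With the subsidy, sellers receive ps = pb + 56 for each unit, where pb is the price buyers pay.
On the curves, pb = 535/3 - (1/3)q and ps = 107.75 + 0.25q; the wedge ps − pb = 56 gives 107.75 + 0.25q − (535/3 - (1/3)q) = 56, so q' = 217.
Then pb = 535/3 − (1/3)·217 = 106 and ps = 107.75 + 0.25·217 = 162.

q' = 217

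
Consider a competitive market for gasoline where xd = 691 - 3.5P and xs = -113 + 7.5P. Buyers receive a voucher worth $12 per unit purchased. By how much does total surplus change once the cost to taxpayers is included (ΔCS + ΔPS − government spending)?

Net change in total surplus = -1890/11

Pre-subsidy: 691 - 3.5P = -113 + 7.5P gives P* = 804/11, x* = 4787/11.
With the rebate, buyers effectively pay Pb = Ps − 12, where Ps is the price sellers receive.
Demand in terms of Ps becomes xd = 691 − 3.5(Ps − 12) = 733 - 3.5Ps. Setting this equal to supply: 733 - 3.5Ps = -113 + 7.5Ps, so Ps = 846/11.
Buyers pay Pb = 846/11 − 12 = 714/11; x' = -113 + 7.5·(846/11) = 5102/11.
ΔCS = ½(4787/11 + 5102/11)(804/11 − 714/11) = 40455/11; ΔPS = ½(4787/11 + 5102/11)(846/11 − 804/11) = 18879/11.
Government spending = 12 × 5102/11 = 61224/11.
Net change = 40455/11 + 18879/11 − 61224/11 = -1890/11. The loss equals the DWL triangle ½·12·315/11.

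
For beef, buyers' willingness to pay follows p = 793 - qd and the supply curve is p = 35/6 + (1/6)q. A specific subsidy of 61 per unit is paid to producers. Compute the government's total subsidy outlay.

Pre-subsidy: 793 - q = 35/6 + (1/6)q gives q* = 4723/7 and p* = 828/7.
With the subsidy, sellers receive ps = pb + 61 for each unit, where pb is the price buyers pay.
On the curves, pb = 793 - q and ps = 35/6 + (1/6)q; the wedge ps − pb = 61 gives 35/6 + (1/6)q − (793 - q) = 61, so q' = 727.
Then pb = 793 − 1·727 = 66 and ps = 35/6 + (1/6)·727 = 127.
Government outlay = subsidy × quantity = 61 × 727 = 44347.

Government cost = 44347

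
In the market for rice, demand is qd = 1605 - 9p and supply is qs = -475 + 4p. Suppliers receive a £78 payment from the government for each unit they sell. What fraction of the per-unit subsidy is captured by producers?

Producer share = 9/13

Pre-subsidy: 1605 - 9p = -475 + 4p gives p* = 160, q* = 165.
With the subsidy, sellers receive ps = pb + 78 for each unit, where pb is the price buyers pay.
Supply in terms of pb becomes qs = -475 + 4(pb + 78) = -163 + 4pb. Setting this equal to demand: 1605 - 9pb = -163 + 4pb, so pb = 136.
Sellers receive ps = 136 + 78 = 214; q' = 1605 − 9·136 = 381.
Buyers' price falls by p* − pb = 160 − 136 = 24; sellers' price rises by ps − p* = 214 − 160 = 54.
So producers capture 54/78 = 9/13 of each unit of subsidy.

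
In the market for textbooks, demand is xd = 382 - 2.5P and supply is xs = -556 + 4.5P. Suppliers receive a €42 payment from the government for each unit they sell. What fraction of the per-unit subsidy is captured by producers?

Pre-subsidy: 382 - 2.5P = -556 + 4.5P gives P* = 134, x* = 47.
With the subsidy, sellers receive Ps = Pb + 42 for each unit, where Pb is the price buyers pay.
Supply in terms of Pb becomes xs = -556 + 4.5(Pb + 42) = -367 + 4.5Pb. Setting this equal to demand: 382 - 2.5Pb = -367 + 4.5Pb, so Pb = 107.
Sellers receive Ps = 107 + 42 = 149; x' = 382 − 2.5·107 = 114.5.
Buyers' price falls by P* − Pb = 134 − 107 = 27; sellers' price rises by Ps − P* = 149 − 134 = 15.
So producers capture 15/42 = 5/14 of each unit of subsidy.

Producer share = 5/14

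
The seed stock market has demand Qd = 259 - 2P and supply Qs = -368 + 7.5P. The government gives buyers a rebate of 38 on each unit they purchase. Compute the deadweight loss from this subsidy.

Deadweight loss = 1140

Pre-subsidy: 259 - 2P = -368 + 7.5P gives P* = 66, Q* = 127.
With the rebate, buyers effectively pay Pb = Ps − 38, where Ps is the price sellers receive.
Demand in terms of Ps becomes Qd = 259 − 2(Ps − 38) = 335 - 2Ps. Setting this equal to supply: 335 - 2Ps = -368 + 7.5Ps, so Ps = 74.
Buyers pay Pb = 74 − 38 = 36; Q' = -368 + 7.5·74 = 187.
The subsidy expands output by 187 − 127 = 60 past the efficient level; on those units the gap between marginal cost and willingness to pay runs from 0 up to 38.
DWL = ½ × 38 × 60 = 1140.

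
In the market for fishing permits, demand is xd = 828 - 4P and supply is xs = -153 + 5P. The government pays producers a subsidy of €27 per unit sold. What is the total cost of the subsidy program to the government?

Government cost = €12204

Pre-subsidy: 828 - 4P = -153 + 5P gives P* = 109, x* = 392.
With the subsidy, sellers receive Ps = Pb + 27 for each unit, where Pb is the price buyers pay.
Supply in terms of Pb becomes xs = -153 + 5(Pb + 27) = -18 + 5Pb. Setting this equal to demand: 828 - 4Pb = -18 + 5Pb, so Pb = 94.
Sellers receive Ps = 94 + 27 = 121; x' = 828 − 4·94 = 452.
Government outlay = subsidy × quantity = 27 × 452 = 12204.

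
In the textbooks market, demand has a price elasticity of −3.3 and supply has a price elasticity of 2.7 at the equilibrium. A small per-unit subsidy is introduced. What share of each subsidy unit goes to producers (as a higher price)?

Producer share = 0.55

For a small subsidy around the equilibrium, the benefit split depends on the relative slopes, which at a point are proportional to the elasticities.
Buyer share = εs/(εs + |εd|) = 2.7/(2.7 + 3.3) = 0.45; seller share = |εd|/(εs + |εd|) = 0.55.
So producers capture 0.55 of the subsidy.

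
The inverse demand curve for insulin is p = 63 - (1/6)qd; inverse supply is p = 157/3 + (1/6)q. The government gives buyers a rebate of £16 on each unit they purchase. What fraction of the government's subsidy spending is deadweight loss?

DWL / government spending = 0.3

Pre-subsidy: 63 - (1/6)q = 157/3 + (1/6)q gives q* = 32 and p* = 173/3.
With the rebate, buyers effectively pay pb = ps − 16, where ps is the price sellers receive.
On the curves, pb = 63 - (1/6)q and ps = 157/3 + (1/6)q; the wedge ps − pb = 16 gives 157/3 + (1/6)q − (63 - (1/6)q) = 16, so q' = 80.
Then pb = 63 − (1/6)·80 = 149/3 and ps = 157/3 + (1/6)·80 = 197/3.
ΔCS = ½(32 + 80)(173/3 − 149/3) = 448; ΔPS = ½(32 + 80)(197/3 − 173/3) = 448.
Government spending = 16 × 80 = 1280.
DWL = ½ × 16 × (80 − 32) = 384; fraction = 384 / 1280 = 0.3.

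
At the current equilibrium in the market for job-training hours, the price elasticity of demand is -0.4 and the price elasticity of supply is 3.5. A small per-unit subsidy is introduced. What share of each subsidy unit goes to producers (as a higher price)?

For a small subsidy around the equilibrium, the benefit split depends on the relative slopes, which at a point are proportional to the elasticities.
Buyer share = εs/(εs + |εd|) = 3.5/(3.5 + 0.4) = 35/39; seller share = |εd|/(εs + |εd|) = 4/39.
So producers capture 4/39 of the subsidy.

Producer share = 4/39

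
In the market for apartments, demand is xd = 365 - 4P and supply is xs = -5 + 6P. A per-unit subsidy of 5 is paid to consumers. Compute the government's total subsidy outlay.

Pre-subsidy: 365 - 4P = -5 + 6P gives P* = 37, x* = 217.
With the rebate, buyers effectively pay Pb = Ps − 5, where Ps is the price sellers receive.
Demand in terms of Ps becomes xd = 365 − 4(Ps − 5) = 385 - 4Ps. Setting this equal to supply: 385 - 4Ps = -5 + 6Ps, so Ps = 39.
Buyers pay Pb = 39 − 5 = 34; x' = -5 + 6·39 = 229.
Government outlay = subsidy × quantity = 5 × 229 = 1145.

Government cost = 1145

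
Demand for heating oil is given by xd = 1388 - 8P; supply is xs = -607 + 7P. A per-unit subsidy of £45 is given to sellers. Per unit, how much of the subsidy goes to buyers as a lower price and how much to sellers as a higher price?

Buyers gain £21 per unit; sellers gain £24 per unit

Pre-subsidy: 1388 - 8P = -607 + 7P gives P* = 133, x* = 324.
With the subsidy, sellers receive Ps = Pb + 45 for each unit, where Pb is the price buyers pay.
Supply in terms of Pb becomes xs = -607 + 7(Pb + 45) = -292 + 7Pb. Setting this equal to demand: 1388 - 8Pb = -292 + 7Pb, so Pb = 112.
Sellers receive Ps = 112 + 45 = 157; x' = 1388 − 8·112 = 492.
Buyers' price falls by P* − Pb = 133 − 112 = 21; sellers' price rises by Ps − P* = 157 − 133 = 24.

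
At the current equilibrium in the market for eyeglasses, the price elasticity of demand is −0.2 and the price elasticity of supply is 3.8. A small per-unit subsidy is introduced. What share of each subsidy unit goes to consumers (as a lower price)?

Consumer share = 0.95

For a small subsidy around the equilibrium, the benefit split depends on the relative slopes, which at a point are proportional to the elasticities.
Buyer share = εs/(εs + |εd|) = 3.8/(3.8 + 0.2) = 0.95; seller share = |εd|/(εs + |εd|) = 0.05.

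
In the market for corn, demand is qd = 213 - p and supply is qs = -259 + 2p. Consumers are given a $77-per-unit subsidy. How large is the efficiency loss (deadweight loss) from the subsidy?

Pre-subsidy: 213 - p = -259 + 2p gives p* = 472/3, q* = 167/3.
With the rebate, buyers effectively pay pb = ps − 77, where ps is the price sellers receive.
Demand in terms of ps becomes qd = 213 − 1(ps − 77) = 290 - ps. Setting this equal to supply: 290 - ps = -259 + 2ps, so ps = 183.
Buyers pay pb = 183 − 77 = 106; q' = -259 + 2·183 = 107.
The subsidy expands output by 107 − 167/3 = 154/3 past the efficient level; on those units the gap between marginal cost and willingness to pay runs from 0 up to 77.
DWL = ½ × 77 × 154/3 = 5929/3.

Deadweight loss = 5929/3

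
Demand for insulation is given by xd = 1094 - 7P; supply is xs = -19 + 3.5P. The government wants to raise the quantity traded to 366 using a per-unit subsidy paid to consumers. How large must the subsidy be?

At x = 366, invert demand for the buyer price: Pb = (1094 − 366)/7 = 104; invert supply for the seller price: Ps = (366 − (-19))/3.5 = 110.
The subsidy must fill the gap: s = Ps − Pb = 110 − 104 = 6.

Required subsidy s = 6 per unit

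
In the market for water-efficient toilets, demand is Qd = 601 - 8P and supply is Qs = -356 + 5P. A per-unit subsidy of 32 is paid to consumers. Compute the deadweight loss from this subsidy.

Deadweight loss = 20480/13

Pre-subsidy: 601 - 8P = -356 + 5P gives P* = 957/13, Q* = 157/13.
With the rebate, buyers effectively pay Pb = Ps − 32, where Ps is the price sellers receive.
Demand in terms of Ps becomes Qd = 601 − 8(Ps − 32) = 857 - 8Ps. Setting this equal to supply: 857 - 8Ps = -356 + 5Ps, so Ps = 1213/13.
Buyers pay Pb = 1213/13 − 32 = 797/13; Q' = -356 + 5·(1213/13) = 1437/13.
The subsidy expands output by 1437/13 − 157/13 = 1280/13 past the efficient level; on those units the gap between marginal cost and willingness to pay runs from 0 up to 32.
DWL = ½ × 32 × 1280/13 = 20480/13.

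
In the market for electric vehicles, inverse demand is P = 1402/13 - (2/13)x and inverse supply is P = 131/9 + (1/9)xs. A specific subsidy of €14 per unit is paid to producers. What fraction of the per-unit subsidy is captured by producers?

Pre-subsidy: 1402/13 - (2/13)x = 131/9 + (1/9)x gives x* = 10915/31 and P* = 1664/31.
With the subsidy, sellers receive Ps = Pb + 14 for each unit, where Pb is the price buyers pay.
On the curves, Pb = 1402/13 - (2/13)x and Ps = 131/9 + (1/9)x; the wedge Ps − Pb = 14 gives 131/9 + (1/9)x − (1402/13 - (2/13)x) = 14, so x' = 12553/31.
Then Pb = 1402/13 − (2/13)·(12553/31) = 1412/31 and Ps = 131/9 + (1/9)·(12553/31) = 1846/31.
Buyers' price falls by P* − Pb = 1664/31 − 1412/31 = 252/31; sellers' price rises by Ps − P* = 1846/31 − 1664/31 = 182/31.
So producers capture (182/31)/14 = 13/31 of each unit of subsidy.

Producer share = 13/31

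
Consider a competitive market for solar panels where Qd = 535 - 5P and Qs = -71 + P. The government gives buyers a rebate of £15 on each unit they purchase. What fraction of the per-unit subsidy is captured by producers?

Pre-subsidy: 535 - 5P = -71 + P gives P* = 101, Q* = 30.
With the rebate, buyers effectively pay Pb = Ps − 15, where Ps is the price sellers receive.
Demand in terms of Ps becomes Qd = 535 − 5(Ps − 15) = 610 - 5Ps. Setting this equal to supply: 610 - 5Ps = -71 + Ps, so Ps = 113.5.
Buyers pay Pb = 113.5 − 15 = 98.5; Q' = -71 + 1·113.5 = 42.5.
Buyers' price falls by P* − Pb = 101 − 98.5 = 2.5; sellers' price rises by Ps − P* = 113.5 − 101 = 12.5.
So producers capture 12.5/15 = 5/6 of each unit of subsidy.

Producer share = 5/6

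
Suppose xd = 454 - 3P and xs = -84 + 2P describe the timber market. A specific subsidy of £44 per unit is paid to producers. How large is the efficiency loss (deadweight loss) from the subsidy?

Pre-subsidy: 454 - 3P = -84 + 2P gives P* = 107.6, x* = 131.2.
With the subsidy, sellers receive Ps = Pb + 44 for each unit, where Pb is the price buyers pay.
Supply in terms of Pb becomes xs = -84 + 2(Pb + 44) = 4 + 2Pb. Setting this equal to demand: 454 - 3Pb = 4 + 2Pb, so Pb = 90.
Sellers receive Ps = 90 + 44 = 134; x' = 454 − 3·90 = 184.
The subsidy expands output by 184 − 131.2 = 52.8 past the efficient level; on those units the gap between marginal cost and willingness to pay runs from 0 up to 44.
DWL = ½ × 44 × 52.8 = 1161.6.

Deadweight loss = £1161.6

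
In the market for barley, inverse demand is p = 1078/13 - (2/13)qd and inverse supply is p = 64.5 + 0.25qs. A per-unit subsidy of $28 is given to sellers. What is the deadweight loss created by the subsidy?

Deadweight loss = 2912/3

Pre-subsidy: 1078/13 - (2/13)q = 64.5 + 0.25q gives q* = 958/21 and p* = 1594/21.
With the subsidy, sellers receive ps = pb + 28 for each unit, where pb is the price buyers pay.
On the curves, pb = 1078/13 - (2/13)q and ps = 64.5 + 0.25q; the wedge ps − pb = 28 gives 64.5 + 0.25q − (1078/13 - (2/13)q) = 28, so q' = 2414/21.
Then pb = 1078/13 − (2/13)·(2414/21) = 1370/21 and ps = 64.5 + 0.25·(2414/21) = 1958/21.
The subsidy expands output by 2414/21 − 958/21 = 208/3 past the efficient level; on those units the gap between marginal cost and willingness to pay runs from 0 up to 28.
DWL = ½ × 28 × 208/3 = 2912/3.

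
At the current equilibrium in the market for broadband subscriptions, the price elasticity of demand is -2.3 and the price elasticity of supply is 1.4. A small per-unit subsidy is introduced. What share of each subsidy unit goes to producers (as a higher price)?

Producer share = 23/37

For a small subsidy around the equilibrium, the benefit split depends on the relative slopes, which at a point are proportional to the elasticities.
Buyer share = εs/(εs + |εd|) = 1.4/(1.4 + 2.3) = 14/37; seller share = |εd|/(εs + |εd|) = 23/37.
So producers capture 23/37 of the subsidy.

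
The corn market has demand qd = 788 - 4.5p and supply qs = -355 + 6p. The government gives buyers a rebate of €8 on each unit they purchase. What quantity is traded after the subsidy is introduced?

Pre-subsidy: 788 - 4.5p = -355 + 6p gives p* = 762/7, q* = 2087/7.
With the rebate, buyers effectively pay pb = ps − 8, where ps is the price sellers receive.
Demand in terms of ps becomes qd = 788 − 4.5(ps − 8) = 824 - 4.5ps. Setting this equal to supply: 824 - 4.5ps = -355 + 6ps, so ps = 786/7.
Buyers pay pb = 786/7 − 8 = 730/7; q' = -355 + 6·(786/7) = 2231/7.

q' = 2231/7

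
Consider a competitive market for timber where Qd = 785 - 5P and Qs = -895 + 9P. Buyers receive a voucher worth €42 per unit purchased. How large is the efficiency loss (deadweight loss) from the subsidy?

Pre-subsidy: 785 - 5P = -895 + 9P gives P* = 120, Q* = 185.
With the rebate, buyers effectively pay Pb = Ps − 42, where Ps is the price sellers receive.
Demand in terms of Ps becomes Qd = 785 − 5(Ps − 42) = 995 - 5Ps. Setting this equal to supply: 995 - 5Ps = -895 + 9Ps, so Ps = 135.
Buyers pay Pb = 135 − 42 = 93; Q' = -895 + 9·135 = 320.
The subsidy expands output by 320 − 185 = 135 past the efficient level; on those units the gap between marginal cost and willingness to pay runs from 0 up to 42.
DWL = ½ × 42 × 135 = 2835.

Deadweight loss = €2835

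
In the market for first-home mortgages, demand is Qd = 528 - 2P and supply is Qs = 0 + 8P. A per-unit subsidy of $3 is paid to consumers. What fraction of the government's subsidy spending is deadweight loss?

DWL / government spending = 1/178

Pre-subsidy: 528 - 2P = 0 + 8P gives P* = 52.8, Q* = 422.4.
With the rebate, buyers effectively pay Pb = Ps − 3, where Ps is the price sellers receive.
Demand in terms of Ps becomes Qd = 528 − 2(Ps − 3) = 534 - 2Ps. Setting this equal to supply: 534 - 2Ps = 0 + 8Ps, so Ps = 53.4.
Buyers pay Pb = 53.4 − 3 = 50.4; Q' = 0 + 8·53.4 = 427.2.
ΔCS = ½(422.4 + 427.2)(52.8 − 50.4) = 1019.52; ΔPS = ½(422.4 + 427.2)(53.4 − 52.8) = 254.88.
Government spending = 3 × 427.2 = 1281.6.
DWL = ½ × 3 × (427.2 − 422.4) = 7.2; fraction = 7.2 / 1281.6 = 1/178.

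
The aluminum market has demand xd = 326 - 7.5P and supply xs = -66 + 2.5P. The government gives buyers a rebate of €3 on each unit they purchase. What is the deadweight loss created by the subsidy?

Deadweight loss = €8.4375

Pre-subsidy: 326 - 7.5P = -66 + 2.5P gives P* = 39.2, x* = 32.
With the rebate, buyers effectively pay Pb = Ps − 3, where Ps is the price sellers receive.
Demand in terms of Ps becomes xd = 326 − 7.5(Ps − 3) = 348.5 - 7.5Ps. Setting this equal to supply: 348.5 - 7.5Ps = -66 + 2.5Ps, so Ps = 41.45.
Buyers pay Pb = 41.45 − 3 = 38.45; x' = -66 + 2.5·41.45 = 37.625.
The subsidy expands output by 37.625 − 32 = 5.625 past the efficient level; on those units the gap between marginal cost and willingness to pay runs from 0 up to 3.
DWL = ½ × 3 × 5.625 = 8.4375.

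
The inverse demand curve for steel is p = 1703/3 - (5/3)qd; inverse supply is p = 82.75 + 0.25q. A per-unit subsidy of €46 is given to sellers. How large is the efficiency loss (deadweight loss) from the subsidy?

Deadweight loss = €552

Pre-subsidy: 1703/3 - (5/3)q = 82.75 + 0.25q gives q* = 253 and p* = 146.
With the subsidy, sellers receive ps = pb + 46 for each unit, where pb is the price buyers pay.
On the curves, pb = 1703/3 - (5/3)q and ps = 82.75 + 0.25q; the wedge ps − pb = 46 gives 82.75 + 0.25q − (1703/3 - (5/3)q) = 46, so q' = 277.
Then pb = 1703/3 − (5/3)·277 = 106 and ps = 82.75 + 0.25·277 = 152.
The subsidy expands output by 277 − 253 = 24 past the efficient level; on those units the gap between marginal cost and willingness to pay runs from 0 up to 46.
DWL = ½ × 46 × 24 = 552.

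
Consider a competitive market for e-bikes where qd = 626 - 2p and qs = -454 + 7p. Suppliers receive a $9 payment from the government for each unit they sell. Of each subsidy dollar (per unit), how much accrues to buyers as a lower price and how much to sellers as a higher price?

Pre-subsidy: 626 - 2p = -454 + 7p gives p* = 120, q* = 386.
With the subsidy, sellers receive ps = pb + 9 for each unit, where pb is the price buyers pay.
Supply in terms of pb becomes qs = -454 + 7(pb + 9) = -391 + 7pb. Setting this equal to demand: 626 - 2pb = -391 + 7pb, so pb = 113.
Sellers receive ps = 113 + 9 = 122; q' = 626 − 2·113 = 400.
Buyers' price falls by p* − pb = 120 − 113 = 7; sellers' price rises by ps − p* = 122 − 120 = 2.

Buyers gain $7 per unit; sellers gain $2 per unit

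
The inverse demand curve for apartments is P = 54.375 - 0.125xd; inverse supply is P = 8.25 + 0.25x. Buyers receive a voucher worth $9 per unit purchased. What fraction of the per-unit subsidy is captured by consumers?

Consumer share = 1/3

Pre-subsidy: 54.375 - 0.125x = 8.25 + 0.25x gives x* = 123 and P* = 39.
With the rebate, buyers effectively pay Pb = Ps − 9, where Ps is the price sellers receive.
On the curves, Pb = 54.375 - 0.125x and Ps = 8.25 + 0.25x; the wedge Ps − Pb = 9 gives 8.25 + 0.25x − (54.375 - 0.125x) = 9, so x' = 147.
Then Pb = 54.375 − 0.125·147 = 36 and Ps = 8.25 + 0.25·147 = 45.
Buyers' price falls by P* − Pb = 39 − 36 = 3; sellers' price rises by Ps − P* = 45 − 39 = 6.
So consumers capture 3/9 = 1/3 of each unit of subsidy.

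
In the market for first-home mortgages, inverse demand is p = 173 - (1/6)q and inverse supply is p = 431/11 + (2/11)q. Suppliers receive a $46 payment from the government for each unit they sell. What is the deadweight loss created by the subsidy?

Pre-subsidy: 173 - (1/6)q = 431/11 + (2/11)q gives q* = 384 and p* = 109.
With the subsidy, sellers receive ps = pb + 46 for each unit, where pb is the price buyers pay.
On the curves, pb = 173 - (1/6)q and ps = 431/11 + (2/11)q; the wedge ps − pb = 46 gives 431/11 + (2/11)q − (173 - (1/6)q) = 46, so q' = 516.
Then pb = 173 − (1/6)·516 = 87 and ps = 431/11 + (2/11)·516 = 133.
The subsidy expands output by 516 − 384 = 132 past the efficient level; on those units the gap between marginal cost and willingness to pay runs from 0 up to 46.
DWL = ½ × 46 × 132 = 3036.

Deadweight loss = $3036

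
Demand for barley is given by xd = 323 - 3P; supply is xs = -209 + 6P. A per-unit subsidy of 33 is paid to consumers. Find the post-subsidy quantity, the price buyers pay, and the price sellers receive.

x' = 635/3; buyers pay 334/9; sellers receive 631/9

Pre-subsidy: 323 - 3P = -209 + 6P gives P* = 532/9, x* = 437/3.
With the rebate, buyers effectively pay Pb = Ps − 33, where Ps is the price sellers receive.
Demand in terms of Ps becomes xd = 323 − 3(Ps − 33) = 422 - 3Ps. Setting this equal to supply: 422 - 3Ps = -209 + 6Ps, so Ps = 631/9.
Buyers pay Pb = 631/9 − 33 = 334/9; x' = -209 + 6·(631/9) = 635/3.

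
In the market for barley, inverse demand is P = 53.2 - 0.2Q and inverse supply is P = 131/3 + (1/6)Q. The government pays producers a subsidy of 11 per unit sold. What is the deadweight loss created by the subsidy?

Deadweight loss = 165

Pre-subsidy: 53.2 - 0.2Q = 131/3 + (1/6)Q gives Q* = 26 and P* = 48.
With the subsidy, sellers receive Ps = Pb + 11 for each unit, where Pb is the price buyers pay.
On the curves, Pb = 53.2 - 0.2Q and Ps = 131/3 + (1/6)Q; the wedge Ps − Pb = 11 gives 131/3 + (1/6)Q − (53.2 - 0.2Q) = 11, so Q' = 56.
Then Pb = 53.2 − 0.2·56 = 42 and Ps = 131/3 + (1/6)·56 = 53.
The subsidy expands output by 56 − 26 = 30 past the efficient level; on those units the gap between marginal cost and willingness to pay runs from 0 up to 11.
DWL = ½ × 11 × 30 = 165.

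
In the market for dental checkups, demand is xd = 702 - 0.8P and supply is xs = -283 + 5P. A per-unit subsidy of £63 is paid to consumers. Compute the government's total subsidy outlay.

Pre-subsidy: 702 - 0.8P = -283 + 5P gives P* = 4925/29, x* = 16418/29.
With the rebate, buyers effectively pay Pb = Ps − 63, where Ps is the price sellers receive.
Demand in terms of Ps becomes xd = 702 − 0.8(Ps − 63) = 752.4 - 0.8Ps. Setting this equal to supply: 752.4 - 0.8Ps = -283 + 5Ps, so Ps = 5177/29.
Buyers pay Pb = 5177/29 − 63 = 3350/29; x' = -283 + 5·(5177/29) = 17678/29.
Government outlay = subsidy × quantity = 63 × 17678/29 = 1113714/29.

Government cost = 1113714/29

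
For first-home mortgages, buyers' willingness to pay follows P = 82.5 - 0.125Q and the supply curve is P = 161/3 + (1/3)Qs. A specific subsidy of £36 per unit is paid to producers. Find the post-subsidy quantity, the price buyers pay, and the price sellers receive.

Pre-subsidy: 82.5 - 0.125Q = 161/3 + (1/3)Q gives Q* = 692/11 and P* = 821/11.
With the subsidy, sellers receive Ps = Pb + 36 for each unit, where Pb is the price buyers pay.
On the curves, Pb = 82.5 - 0.125Q and Ps = 161/3 + (1/3)Q; the wedge Ps − Pb = 36 gives 161/3 + (1/3)Q − (82.5 - 0.125Q) = 36, so Q' = 1556/11.
Then Pb = 82.5 − 0.125·(1556/11) = 713/11 and Ps = 161/3 + (1/3)·(1556/11) = 1109/11.

Q' = 1556/11; buyers pay 713/11; sellers receive 1109/11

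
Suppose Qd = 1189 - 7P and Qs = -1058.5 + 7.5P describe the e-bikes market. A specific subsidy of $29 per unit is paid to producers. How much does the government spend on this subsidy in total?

Pre-subsidy: 1189 - 7P = -1058.5 + 7.5P gives P* = 155, Q* = 104.
With the subsidy, sellers receive Ps = Pb + 29 for each unit, where Pb is the price buyers pay.
Supply in terms of Pb becomes Qs = -1058.5 + 7.5(Pb + 29) = -841 + 7.5Pb. Setting this equal to demand: 1189 - 7Pb = -841 + 7.5Pb, so Pb = 140.
Sellers receive Ps = 140 + 29 = 169; Q' = 1189 − 7·140 = 209.
Government outlay = subsidy × quantity = 29 × 209 = 6061.

Government cost = $6061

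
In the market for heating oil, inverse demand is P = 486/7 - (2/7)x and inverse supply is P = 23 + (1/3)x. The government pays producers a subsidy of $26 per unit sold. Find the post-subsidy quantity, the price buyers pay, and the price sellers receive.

x' = 117; buyers pay $36; sellers receive $62

Pre-subsidy: 486/7 - (2/7)x = 23 + (1/3)x gives x* = 75 and P* = 48.
With the subsidy, sellers receive Ps = Pb + 26 for each unit, where Pb is the price buyers pay.
On the curves, Pb = 486/7 - (2/7)x and Ps = 23 + (1/3)x; the wedge Ps − Pb = 26 gives 23 + (1/3)x − (486/7 - (2/7)x) = 26, so x' = 117.
Then Pb = 486/7 − (2/7)·117 = 36 and Ps = 23 + (1/3)·117 = 62.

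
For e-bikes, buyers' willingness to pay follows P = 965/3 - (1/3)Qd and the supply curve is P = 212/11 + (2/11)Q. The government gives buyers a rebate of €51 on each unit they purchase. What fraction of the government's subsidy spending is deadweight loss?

Pre-subsidy: 965/3 - (1/3)Q = 212/11 + (2/11)Q gives Q* = 587 and P* = 126.
With the rebate, buyers effectively pay Pb = Ps − 51, where Ps is the price sellers receive.
On the curves, Pb = 965/3 - (1/3)Q and Ps = 212/11 + (2/11)Q; the wedge Ps − Pb = 51 gives 212/11 + (2/11)Q − (965/3 - (1/3)Q) = 51, so Q' = 686.
Then Pb = 965/3 − (1/3)·686 = 93 and Ps = 212/11 + (2/11)·686 = 144.
ΔCS = ½(587 + 686)(126 − 93) = 21004.5; ΔPS = ½(587 + 686)(144 − 126) = 11457.
Government spending = 51 × 686 = 34986.
DWL = ½ × 51 × (686 − 587) = 2524.5; fraction = 2524.5 / 34986 = 99/1372.

DWL / government spending = 99/1372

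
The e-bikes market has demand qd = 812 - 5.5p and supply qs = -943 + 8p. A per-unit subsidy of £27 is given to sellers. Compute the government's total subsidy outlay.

Government cost = £4995

Pre-subsidy: 812 - 5.5p = -943 + 8p gives p* = 130, q* = 97.
With the subsidy, sellers receive ps = pb + 27 for each unit, where pb is the price buyers pay.
Supply in terms of pb becomes qs = -943 + 8(pb + 27) = -727 + 8pb. Setting this equal to demand: 812 - 5.5pb = -727 + 8pb, so pb = 114.
Sellers receive ps = 114 + 27 = 141; q' = 812 − 5.5·114 = 185.
Government outlay = subsidy × quantity = 27 × 185 = 4995.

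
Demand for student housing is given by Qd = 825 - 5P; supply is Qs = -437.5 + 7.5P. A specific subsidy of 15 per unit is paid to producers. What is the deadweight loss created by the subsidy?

Pre-subsidy: 825 - 5P = -437.5 + 7.5P gives P* = 101, Q* = 320.
With the subsidy, sellers receive Ps = Pb + 15 for each unit, where Pb is the price buyers pay.
Supply in terms of Pb becomes Qs = -437.5 + 7.5(Pb + 15) = -325 + 7.5Pb. Setting this equal to demand: 825 - 5Pb = -325 + 7.5Pb, so Pb = 92.
Sellers receive Ps = 92 + 15 = 107; Q' = 825 − 5·92 = 365.
The subsidy expands output by 365 − 320 = 45 past the efficient level; on those units the gap between marginal cost and willingness to pay runs from 0 up to 15.
DWL = ½ × 15 × 45 = 337.5.

Deadweight loss = 337.5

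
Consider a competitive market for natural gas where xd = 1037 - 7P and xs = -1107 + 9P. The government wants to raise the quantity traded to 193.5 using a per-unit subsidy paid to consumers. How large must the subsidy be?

At x = 193.5, invert demand for the buyer price: Pb = (1037 − 193.5)/7 = 120.5; invert supply for the seller price: Ps = (193.5 − (-1107))/9 = 144.5.
The subsidy must fill the gap: s = Ps − Pb = 144.5 − 120.5 = 24.

Required subsidy s = 24 per unit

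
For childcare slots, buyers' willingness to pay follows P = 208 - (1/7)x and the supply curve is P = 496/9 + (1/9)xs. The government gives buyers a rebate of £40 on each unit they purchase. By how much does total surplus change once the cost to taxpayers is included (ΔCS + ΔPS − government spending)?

Pre-subsidy: 208 - (1/7)x = 496/9 + (1/9)x gives x* = 602 and P* = 122.
With the rebate, buyers effectively pay Pb = Ps − 40, where Ps is the price sellers receive.
On the curves, Pb = 208 - (1/7)x and Ps = 496/9 + (1/9)x; the wedge Ps − Pb = 40 gives 496/9 + (1/9)x − (208 - (1/7)x) = 40, so x' = 759.5.
Then Pb = 208 − (1/7)·759.5 = 99.5 and Ps = 496/9 + (1/9)·759.5 = 139.5.
ΔCS = ½(602 + 759.5)(122 − 99.5) = 15316.875; ΔPS = ½(602 + 759.5)(139.5 − 122) = 11913.125.
Government spending = 40 × 759.5 = 30380.
Net change = 15316.875 + 11913.125 − 30380 = -3150. The loss equals the DWL triangle ½·40·157.5.

Net change in total surplus = -£3150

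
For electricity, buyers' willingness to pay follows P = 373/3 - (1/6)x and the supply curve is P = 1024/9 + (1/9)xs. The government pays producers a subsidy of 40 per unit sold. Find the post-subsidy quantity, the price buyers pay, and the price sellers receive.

Pre-subsidy: 373/3 - (1/6)x = 1024/9 + (1/9)x gives x* = 38 and P* = 118.
With the subsidy, sellers receive Ps = Pb + 40 for each unit, where Pb is the price buyers pay.
On the curves, Pb = 373/3 - (1/6)x and Ps = 1024/9 + (1/9)x; the wedge Ps − Pb = 40 gives 1024/9 + (1/9)x − (373/3 - (1/6)x) = 40, so x' = 182.
Then Pb = 373/3 − (1/6)·182 = 94 and Ps = 1024/9 + (1/9)·182 = 134.

x' = 182; buyers pay 94; sellers receive 134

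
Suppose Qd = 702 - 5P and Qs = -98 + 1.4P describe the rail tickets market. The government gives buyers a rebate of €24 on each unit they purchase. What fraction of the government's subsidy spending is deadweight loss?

Pre-subsidy: 702 - 5P = -98 + 1.4P gives P* = 125, Q* = 77.
With the rebate, buyers effectively pay Pb = Ps − 24, where Ps is the price sellers receive.
Demand in terms of Ps becomes Qd = 702 − 5(Ps − 24) = 822 - 5Ps. Setting this equal to supply: 822 - 5Ps = -98 + 1.4Ps, so Ps = 143.75.
Buyers pay Pb = 143.75 − 24 = 119.75; Q' = -98 + 1.4·143.75 = 103.25.
ΔCS = ½(77 + 103.25)(125 − 119.75) = 473.15625; ΔPS = ½(77 + 103.25)(143.75 − 125) = 1689.84375.
Government spending = 24 × 103.25 = 2478.
DWL = ½ × 24 × (103.25 − 77) = 315; fraction = 315 / 2478 = 15/118.

DWL / government spending = 15/118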